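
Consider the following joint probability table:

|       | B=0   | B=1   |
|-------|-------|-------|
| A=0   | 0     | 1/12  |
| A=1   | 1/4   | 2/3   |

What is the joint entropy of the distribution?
H(A,B) = -Σ P(A,B) log₂ P(A,B), summed over the non-zero cells:
H(A,B) = -[(1/12)·log₂(1/12) + (1/4)·log₂(1/4) + (2/3)·log₂(2/3)]
  = 0.2987 + 0.5000 + 0.3900
  = 1.1887 bits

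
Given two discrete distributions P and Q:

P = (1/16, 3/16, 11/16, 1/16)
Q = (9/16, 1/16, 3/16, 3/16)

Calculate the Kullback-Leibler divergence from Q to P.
D(P||Q) = Σ P(i) log₂(P(i)/Q(i))
  i=0: (1/16) × log₂((1/16)/(9/16)) = (1/16) × log₂(1/9) = -0.1981
  i=1: (3/16) × log₂((3/16)/(1/16)) = (3/16) × log₂(3) = 0.2972
  i=2: (11/16) × log₂((11/16)/(3/16)) = (11/16) × log₂(11/3) = 1.2887
  i=3: (1/16) × log₂((1/16)/(3/16)) = (1/16) × log₂(1/3) = -0.0991
D(P||Q) = -0.1981 + 0.2972 + 1.2887 - 0.0991
  = 1.2887 bits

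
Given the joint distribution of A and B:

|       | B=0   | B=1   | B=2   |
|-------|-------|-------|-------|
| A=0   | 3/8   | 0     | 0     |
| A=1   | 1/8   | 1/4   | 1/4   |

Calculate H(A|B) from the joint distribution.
Marginal P(B) (column sums):
  P(B=0) = 3/8 + 1/8 = 1/2
  P(B=1) = 0 + 1/4 = 1/4
  P(B=2) = 0 + 1/4 = 1/4

H(A|B) = -Σ P(A,B)·log₂ P(A|B), where P(A|B) = P(A,B) / P(B)
  (cells with P(A,B) = 0 contribute 0)
  (A=0,B=0): P(A|B) = (3/8)/(1/2) = 3/4;  -(3/8)·log₂(3/4) = 0.1556
  (A=1,B=0): P(A|B) = (1/8)/(1/2) = 1/4;  -(1/8)·log₂(1/4) = 0.2500
  (A=1,B=1): P(A|B) = (1/4)/(1/4) = 1;  -(1/4)·log₂(1) = 0.0000
  (A=1,B=2): P(A|B) = (1/4)/(1/4) = 1;  -(1/4)·log₂(1) = 0.0000
H(A|B) = 0.1556 + 0.2500 + 0.0000 + 0.0000
  = 0.4056 bits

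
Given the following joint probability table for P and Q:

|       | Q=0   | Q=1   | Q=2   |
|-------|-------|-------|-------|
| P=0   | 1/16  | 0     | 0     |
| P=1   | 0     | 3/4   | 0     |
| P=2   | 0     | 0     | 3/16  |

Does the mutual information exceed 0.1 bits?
Marginal P(P) (row sums):
  P(P=0) = 1/16 + 0 + 0 = 1/16
  P(P=1) = 0 + 3/4 + 0 = 3/4
  P(P=2) = 0 + 0 + 3/16 = 3/16
Marginal P(Q) (column sums):
  P(Q=0) = 1/16 + 0 + 0 = 1/16
  P(Q=1) = 0 + 3/4 + 0 = 3/4
  P(Q=2) = 0 + 0 + 3/16 = 3/16

H(P) = -[(1/16)·log₂(1/16) + (3/4)·log₂(3/4) + (3/16)·log₂(3/16)]
  = 0.2500 + 0.3113 + 0.4528
  = 1.0141 bits
H(Q) = -[(1/16)·log₂(1/16) + (3/4)·log₂(3/4) + (3/16)·log₂(3/16)]
  = 0.2500 + 0.3113 + 0.4528
  = 1.0141 bits
H(P,Q) = -[(1/16)·log₂(1/16) + (3/4)·log₂(3/4) + (3/16)·log₂(3/16)]
  = 0.2500 + 0.3113 + 0.4528
  = 1.0141 bits

I(P;Q) = H(P) + H(Q) - H(P,Q)
  = 1.0141 + 1.0141 - 1.0141
  = 1.0141 bits

Yes. I(P;Q) = 1.0141 bits, which is > 0.1 bits.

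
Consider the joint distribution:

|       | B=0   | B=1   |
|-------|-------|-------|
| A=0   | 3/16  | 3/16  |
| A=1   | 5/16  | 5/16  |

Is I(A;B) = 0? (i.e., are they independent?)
Marginal P(A) (row sums):
  P(A=0) = 3/16 + 3/16 = 3/8
  P(A=1) = 5/16 + 5/16 = 5/8
Marginal P(B) (column sums):
  P(B=0) = 3/16 + 5/16 = 1/2
  P(B=1) = 3/16 + 5/16 = 1/2

A and B are independent iff P(A=i,B=j) = P(A=i)·P(B=j) for every cell.
  P(A=0)·P(B=0) = 3/8 × 1/2 = 3/16 = P(A=0,B=0) ✓
  P(A=0)·P(B=1) = 3/8 × 1/2 = 3/16 = P(A=0,B=1) ✓
  P(A=1)·P(B=0) = 5/8 × 1/2 = 5/16 = P(A=1,B=0) ✓
  P(A=1)·P(B=1) = 5/8 × 1/2 = 5/16 = P(A=1,B=1) ✓

Yes, A and B are independent: every cell factors, so I(A;B) = 0 bits.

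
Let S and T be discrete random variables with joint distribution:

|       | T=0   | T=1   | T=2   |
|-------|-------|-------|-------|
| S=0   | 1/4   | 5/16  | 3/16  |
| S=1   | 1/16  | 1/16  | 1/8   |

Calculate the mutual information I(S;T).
Marginal P(S) (row sums):
  P(S=0) = 1/4 + 5/16 + 3/16 = 3/4
  P(S=1) = 1/16 + 1/16 + 1/8 = 1/4
Marginal P(T) (column sums):
  P(T=0) = 1/4 + 1/16 = 5/16
  P(T=1) = 5/16 + 1/16 = 3/8
  P(T=2) = 3/16 + 1/8 = 5/16

H(S) = -[(3/4)·log₂(3/4) + (1/4)·log₂(1/4)]
  = 0.3113 + 0.5000
  = 0.8113 bits
H(T) = -[(5/16)·log₂(5/16) + (3/8)·log₂(3/8) + (5/16)·log₂(5/16)]
  = 0.5244 + 0.5306 + 0.5244
  = 1.5794 bits
H(S,T) = -[(1/4)·log₂(1/4) + (5/16)·log₂(5/16) + (3/16)·log₂(3/16) + (1/16)·log₂(1/16) + (1/16)·log₂(1/16) + (1/8)·log₂(1/8)]
  = 0.5000 + 0.5244 + 0.4528 + 0.2500 + 0.2500 + 0.3750
  = 2.3522 bits

I(S;T) = H(S) + H(T) - H(S,T)
  = 0.8113 + 1.5794 - 2.3522
  = 0.0385 bits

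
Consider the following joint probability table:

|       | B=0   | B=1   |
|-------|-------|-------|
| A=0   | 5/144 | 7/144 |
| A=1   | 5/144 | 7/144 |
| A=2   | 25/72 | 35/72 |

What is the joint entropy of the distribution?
H(A,B) = -Σ P(A,B) log₂ P(A,B), summed over the non-zero cells:
H(A,B) = -[(5/144)·log₂(5/144) + (7/144)·log₂(7/144) + (5/144)·log₂(5/144) + (7/144)·log₂(7/144) + (25/72)·log₂(25/72) + (35/72)·log₂(35/72)]
  = 0.1683 + 0.2121 + 0.1683 + 0.2121 + 0.5299 + 0.5059
  = 1.7966 bits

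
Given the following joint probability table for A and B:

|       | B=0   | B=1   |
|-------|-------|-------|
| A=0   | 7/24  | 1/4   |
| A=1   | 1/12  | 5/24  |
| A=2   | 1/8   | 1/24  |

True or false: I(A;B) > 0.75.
Marginal P(A) (row sums):
  P(A=0) = 7/24 + 1/4 = 13/24
  P(A=1) = 1/12 + 5/24 = 7/24
  P(A=2) = 1/8 + 1/24 = 1/6
Marginal P(B) (column sums):
  P(B=0) = 7/24 + 1/12 + 1/8 = 1/2
  P(B=1) = 1/4 + 5/24 + 1/24 = 1/2

H(A) = -[(13/24)·log₂(13/24) + (7/24)·log₂(7/24) + (1/6)·log₂(1/6)]
  = 0.4791 + 0.5185 + 0.4308
  = 1.4284 bits
H(B) = -[(1/2)·log₂(1/2) + (1/2)·log₂(1/2)]
  = 0.5000 + 0.5000
  = 1.0000 bits
H(A,B) = -[(7/24)·log₂(7/24) + (1/4)·log₂(1/4) + (1/12)·log₂(1/12) + (5/24)·log₂(5/24) + (1/8)·log₂(1/8) + (1/24)·log₂(1/24)]
  = 0.5185 + 0.5000 + 0.2987 + 0.4715 + 0.3750 + 0.1910
  = 2.3547 bits

I(A;B) = H(A) + H(B) - H(A,B)
  = 1.4284 + 1.0000 - 2.3547
  = 0.0737 bits

False. I(A;B) = 0.0737 bits, which is ≤ 0.75 bits.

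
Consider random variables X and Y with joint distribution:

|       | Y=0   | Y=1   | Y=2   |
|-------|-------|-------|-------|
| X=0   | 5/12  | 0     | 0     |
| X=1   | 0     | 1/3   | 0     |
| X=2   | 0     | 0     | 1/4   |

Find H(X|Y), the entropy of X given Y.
Marginal P(Y) (column sums):
  P(Y=0) = 5/12 + 0 + 0 = 5/12
  P(Y=1) = 0 + 1/3 + 0 = 1/3
  P(Y=2) = 0 + 0 + 1/4 = 1/4

H(X|Y) = -Σ P(X,Y)·log₂ P(X|Y), where P(X|Y) = P(X,Y) / P(Y)
  (cells with P(X,Y) = 0 contribute 0)
  (X=0,Y=0): P(X|Y) = (5/12)/(5/12) = 1;  -(5/12)·log₂(1) = 0.0000
  (X=1,Y=1): P(X|Y) = (1/3)/(1/3) = 1;  -(1/3)·log₂(1) = 0.0000
  (X=2,Y=2): P(X|Y) = (1/4)/(1/4) = 1;  -(1/4)·log₂(1) = 0.0000
H(X|Y) = 0.0000 + 0.0000 + 0.0000
  = 0.0000 bits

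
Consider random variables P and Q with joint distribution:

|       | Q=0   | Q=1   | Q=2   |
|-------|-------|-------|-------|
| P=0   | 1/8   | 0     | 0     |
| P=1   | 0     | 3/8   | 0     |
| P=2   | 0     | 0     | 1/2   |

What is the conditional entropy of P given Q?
Marginal P(Q) (column sums):
  P(Q=0) = 1/8 + 0 + 0 = 1/8
  P(Q=1) = 0 + 3/8 + 0 = 3/8
  P(Q=2) = 0 + 0 + 1/2 = 1/2

H(P|Q) = -Σ P(P,Q)·log₂ P(P|Q), where P(P|Q) = P(P,Q) / P(Q)
  (cells with P(P,Q) = 0 contribute 0)
  (P=0,Q=0): P(P|Q) = (1/8)/(1/8) = 1;  -(1/8)·log₂(1) = 0.0000
  (P=1,Q=1): P(P|Q) = (3/8)/(3/8) = 1;  -(3/8)·log₂(1) = 0.0000
  (P=2,Q=2): P(P|Q) = (1/2)/(1/2) = 1;  -(1/2)·log₂(1) = 0.0000
H(P|Q) = 0.0000 + 0.0000 + 0.0000
  = 0.0000 bits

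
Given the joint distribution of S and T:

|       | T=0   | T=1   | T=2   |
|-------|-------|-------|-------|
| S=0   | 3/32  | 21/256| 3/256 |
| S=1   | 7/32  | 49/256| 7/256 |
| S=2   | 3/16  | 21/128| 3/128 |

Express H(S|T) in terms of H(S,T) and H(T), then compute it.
H(S|T) = H(S,T) - H(T)

Marginal P(T) (column sums):
  P(T=0) = 3/32 + 7/32 + 3/16 = 1/2
  P(T=1) = 21/256 + 49/256 + 21/128 = 7/16
  P(T=2) = 3/256 + 7/256 + 3/128 = 1/16

H(S,T) = -[(3/32)·log₂(3/32) + (21/256)·log₂(21/256) + (3/256)·log₂(3/256) + (7/32)·log₂(7/32) + (49/256)·log₂(49/256) + (7/256)·log₂(7/256) + (3/16)·log₂(3/16) + (21/128)·log₂(21/128) + (3/128)·log₂(3/128)]
  = 0.3202 + 0.2959 + 0.0752 + 0.4796 + 0.4566 + 0.1420 + 0.4528 + 0.4278 + 0.1269
  = 2.7770 bits
H(T) = -[(1/2)·log₂(1/2) + (7/16)·log₂(7/16) + (1/16)·log₂(1/16)]
  = 0.5000 + 0.5218 + 0.2500
  = 1.2718 bits

H(S|T) = 2.7770 - 1.2718 = 1.5052 bits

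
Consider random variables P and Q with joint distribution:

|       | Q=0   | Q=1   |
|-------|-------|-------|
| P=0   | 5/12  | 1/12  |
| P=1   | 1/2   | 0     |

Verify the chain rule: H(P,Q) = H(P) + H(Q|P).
Left side:
H(P,Q) = -[(5/12)·log₂(5/12) + (1/12)·log₂(1/12) + (1/2)·log₂(1/2)]
  = 0.5263 + 0.2987 + 0.5000
  = 1.3250 bits

Right side:
Marginal P(P) (row sums):
  P(P=0) = 5/12 + 1/12 = 1/2
  P(P=1) = 1/2 + 0 = 1/2
H(P) = -[(1/2)·log₂(1/2) + (1/2)·log₂(1/2)]
  = 0.5000 + 0.5000
  = 1.0000 bits
H(Q|P) = -Σ P(P,Q)·log₂ P(Q|P), where P(Q|P) = P(P,Q) / P(P)
  (cells with P(P,Q) = 0 contribute 0)
  (P=0,Q=0): P(Q|P) = (5/12)/(1/2) = 5/6;  -(5/12)·log₂(5/6) = 0.1096
  (P=0,Q=1): P(Q|P) = (1/12)/(1/2) = 1/6;  -(1/12)·log₂(1/6) = 0.2154
  (P=1,Q=0): P(Q|P) = (1/2)/(1/2) = 1;  -(1/2)·log₂(1) = 0.0000
H(Q|P) = 0.1096 + 0.2154 + 0.0000
  = 0.3250 bits
H(P) + H(Q|P) = 1.0000 + 0.3250 = 1.3250 bits

Both sides equal 1.3250 bits, so the chain rule holds ✓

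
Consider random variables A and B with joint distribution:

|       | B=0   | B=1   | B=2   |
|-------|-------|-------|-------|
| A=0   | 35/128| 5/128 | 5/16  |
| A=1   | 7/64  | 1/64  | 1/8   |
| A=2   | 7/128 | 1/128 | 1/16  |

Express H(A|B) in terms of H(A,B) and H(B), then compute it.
H(A|B) = H(A,B) - H(B)

Marginal P(B) (column sums):
  P(B=0) = 35/128 + 7/64 + 7/128 = 7/16
  P(B=1) = 5/128 + 1/64 + 1/128 = 1/16
  P(B=2) = 5/16 + 1/8 + 1/16 = 1/2

H(A,B) = -[(35/128)·log₂(35/128) + (5/128)·log₂(5/128) + (5/16)·log₂(5/16) + (7/64)·log₂(7/64) + (1/64)·log₂(1/64) + (1/8)·log₂(1/8) + (7/128)·log₂(7/128) + (1/128)·log₂(1/128) + (1/16)·log₂(1/16)]
  = 0.5115 + 0.1827 + 0.5244 + 0.3492 + 0.0938 + 0.3750 + 0.2293 + 0.0547 + 0.2500
  = 2.5706 bits
H(B) = -[(7/16)·log₂(7/16) + (1/16)·log₂(1/16) + (1/2)·log₂(1/2)]
  = 0.5218 + 0.2500 + 0.5000
  = 1.2718 bits

H(A|B) = 2.5706 - 1.2718 = 1.2988 bits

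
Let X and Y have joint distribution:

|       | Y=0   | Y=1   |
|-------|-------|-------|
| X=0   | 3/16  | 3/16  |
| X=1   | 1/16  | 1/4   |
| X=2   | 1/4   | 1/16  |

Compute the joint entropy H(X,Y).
H(X,Y) = -Σ P(X,Y) log₂ P(X,Y), summed over the non-zero cells:
H(X,Y) = -[(3/16)·log₂(3/16) + (3/16)·log₂(3/16) + (1/16)·log₂(1/16) + (1/4)·log₂(1/4) + (1/4)·log₂(1/4) + (1/16)·log₂(1/16)]
  = 0.4528 + 0.4528 + 0.2500 + 0.5000 + 0.5000 + 0.2500
  = 2.4056 bits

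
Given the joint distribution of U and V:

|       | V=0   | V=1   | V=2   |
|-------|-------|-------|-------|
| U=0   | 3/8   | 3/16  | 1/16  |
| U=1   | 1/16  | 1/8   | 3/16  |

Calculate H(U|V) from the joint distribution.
Marginal P(V) (column sums):
  P(V=0) = 3/8 + 1/16 = 7/16
  P(V=1) = 3/16 + 1/8 = 5/16
  P(V=2) = 1/16 + 3/16 = 1/4

H(U|V) = -Σ P(U,V)·log₂ P(U|V), where P(U|V) = P(U,V) / P(V)
  (U=0,V=0): P(U|V) = (3/8)/(7/16) = 6/7;  -(3/8)·log₂(6/7) = 0.0834
  (U=0,V=1): P(U|V) = (3/16)/(5/16) = 3/5;  -(3/16)·log₂(3/5) = 0.1382
  (U=0,V=2): P(U|V) = (1/16)/(1/4) = 1/4;  -(1/16)·log₂(1/4) = 0.1250
  (U=1,V=0): P(U|V) = (1/16)/(7/16) = 1/7;  -(1/16)·log₂(1/7) = 0.1755
  (U=1,V=1): P(U|V) = (1/8)/(5/16) = 2/5;  -(1/8)·log₂(2/5) = 0.1652
  (U=1,V=2): P(U|V) = (3/16)/(1/4) = 3/4;  -(3/16)·log₂(3/4) = 0.0778
H(U|V) = 0.0834 + 0.1382 + 0.1250 + 0.1755 + 0.1652 + 0.0778
  = 0.7651 bits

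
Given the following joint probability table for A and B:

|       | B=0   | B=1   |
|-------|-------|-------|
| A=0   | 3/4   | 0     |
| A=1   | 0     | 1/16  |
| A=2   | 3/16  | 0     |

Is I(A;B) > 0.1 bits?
Marginal P(A) (row sums):
  P(A=0) = 3/4 + 0 = 3/4
  P(A=1) = 0 + 1/16 = 1/16
  P(A=2) = 3/16 + 0 = 3/16
Marginal P(B) (column sums):
  P(B=0) = 3/4 + 0 + 3/16 = 15/16
  P(B=1) = 0 + 1/16 + 0 = 1/16

H(A) = -[(3/4)·log₂(3/4) + (1/16)·log₂(1/16) + (3/16)·log₂(3/16)]
  = 0.3113 + 0.2500 + 0.4528
  = 1.0141 bits
H(B) = -[(15/16)·log₂(15/16) + (1/16)·log₂(1/16)]
  = 0.0873 + 0.2500
  = 0.3373 bits
H(A,B) = -[(3/4)·log₂(3/4) + (1/16)·log₂(1/16) + (3/16)·log₂(3/16)]
  = 0.3113 + 0.2500 + 0.4528
  = 1.0141 bits

I(A;B) = H(A) + H(B) - H(A,B)
  = 1.0141 + 0.3373 - 1.0141
  = 0.3373 bits

Yes. I(A;B) = 0.3373 bits, which is > 0.1 bits.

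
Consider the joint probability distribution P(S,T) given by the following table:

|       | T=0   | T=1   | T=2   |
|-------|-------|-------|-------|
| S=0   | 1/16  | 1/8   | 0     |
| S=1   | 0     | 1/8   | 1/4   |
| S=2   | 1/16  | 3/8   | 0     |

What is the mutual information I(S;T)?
Marginal P(S) (row sums):
  P(S=0) = 1/16 + 1/8 + 0 = 3/16
  P(S=1) = 0 + 1/8 + 1/4 = 3/8
  P(S=2) = 1/16 + 3/8 + 0 = 7/16
Marginal P(T) (column sums):
  P(T=0) = 1/16 + 0 + 1/16 = 1/8
  P(T=1) = 1/8 + 1/8 + 3/8 = 5/8
  P(T=2) = 0 + 1/4 + 0 = 1/4

H(S) = -[(3/16)·log₂(3/16) + (3/8)·log₂(3/8) + (7/16)·log₂(7/16)]
  = 0.4528 + 0.5306 + 0.5218
  = 1.5052 bits
H(T) = -[(1/8)·log₂(1/8) + (5/8)·log₂(5/8) + (1/4)·log₂(1/4)]
  = 0.3750 + 0.4238 + 0.5000
  = 1.2988 bits
H(S,T) = -[(1/16)·log₂(1/16) + (1/8)·log₂(1/8) + (1/8)·log₂(1/8) + (1/4)·log₂(1/4) + (1/16)·log₂(1/16) + (3/8)·log₂(3/8)]
  = 0.2500 + 0.3750 + 0.3750 + 0.5000 + 0.2500 + 0.5306
  = 2.2806 bits

I(S;T) = H(S) + H(T) - H(S,T)
  = 1.5052 + 1.2988 - 2.2806
  = 0.5234 bits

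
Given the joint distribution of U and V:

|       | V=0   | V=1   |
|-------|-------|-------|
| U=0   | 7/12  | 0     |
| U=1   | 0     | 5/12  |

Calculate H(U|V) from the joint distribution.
Marginal P(V) (column sums):
  P(V=0) = 7/12 + 0 = 7/12
  P(V=1) = 0 + 5/12 = 5/12

H(U|V) = -Σ P(U,V)·log₂ P(U|V), where P(U|V) = P(U,V) / P(V)
  (cells with P(U,V) = 0 contribute 0)
  (U=0,V=0): P(U|V) = (7/12)/(7/12) = 1;  -(7/12)·log₂(1) = 0.0000
  (U=1,V=1): P(U|V) = (5/12)/(5/12) = 1;  -(5/12)·log₂(1) = 0.0000
H(U|V) = 0.0000 + 0.0000
  = 0.0000 bits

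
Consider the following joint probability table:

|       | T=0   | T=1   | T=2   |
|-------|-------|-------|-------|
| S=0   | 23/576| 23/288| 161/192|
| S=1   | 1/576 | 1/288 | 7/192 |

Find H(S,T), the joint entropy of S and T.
H(S,T) = -Σ P(S,T) log₂ P(S,T), summed over the non-zero cells:
H(S,T) = -[(23/576)·log₂(23/576) + (23/288)·log₂(23/288) + (161/192)·log₂(161/192) + (1/576)·log₂(1/576) + (1/288)·log₂(1/288) + (7/192)·log₂(7/192)]
  = 0.1855 + 0.2912 + 0.2130 + 0.0159 + 0.0284 + 0.1742
  = 0.9082 bits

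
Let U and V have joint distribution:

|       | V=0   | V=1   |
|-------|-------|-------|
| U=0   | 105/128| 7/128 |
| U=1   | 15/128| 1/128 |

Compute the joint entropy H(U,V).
H(U,V) = -Σ P(U,V) log₂ P(U,V), summed over the non-zero cells:
H(U,V) = -[(105/128)·log₂(105/128) + (7/128)·log₂(7/128) + (15/128)·log₂(15/128) + (1/128)·log₂(1/128)]
  = 0.2344 + 0.2293 + 0.3625 + 0.0547
  = 0.8809 bits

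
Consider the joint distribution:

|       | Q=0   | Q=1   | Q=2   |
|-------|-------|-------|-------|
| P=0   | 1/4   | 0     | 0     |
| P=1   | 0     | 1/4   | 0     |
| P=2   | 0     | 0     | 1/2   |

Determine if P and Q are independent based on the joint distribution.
Marginal P(P) (row sums):
  P(P=0) = 1/4 + 0 + 0 = 1/4
  P(P=1) = 0 + 1/4 + 0 = 1/4
  P(P=2) = 0 + 0 + 1/2 = 1/2
Marginal P(Q) (column sums):
  P(Q=0) = 1/4 + 0 + 0 = 1/4
  P(Q=1) = 0 + 1/4 + 0 = 1/4
  P(Q=2) = 0 + 0 + 1/2 = 1/2

P and Q are independent iff P(P=i,Q=j) = P(P=i)·P(Q=j) for every cell.
  P(P=0)·P(Q=0) = 1/4 × 1/4 = 1/16, but P(P=0,Q=0) = 1/4 ✗

No, P and Q are not independent. Quantitatively, I(P;Q) > 0:

H(P) = -[(1/4)·log₂(1/4) + (1/4)·log₂(1/4) + (1/2)·log₂(1/2)]
  = 0.5000 + 0.5000 + 0.5000
  = 1.5000 bits
H(Q) = -[(1/4)·log₂(1/4) + (1/4)·log₂(1/4) + (1/2)·log₂(1/2)]
  = 0.5000 + 0.5000 + 0.5000
  = 1.5000 bits
H(P,Q) = -[(1/4)·log₂(1/4) + (1/4)·log₂(1/4) + (1/2)·log₂(1/2)]
  = 0.5000 + 0.5000 + 0.5000
  = 1.5000 bits
I(P;Q) = H(P) + H(Q) - H(P,Q) = 1.5000 + 1.5000 - 1.5000 = 1.5000 bits > 0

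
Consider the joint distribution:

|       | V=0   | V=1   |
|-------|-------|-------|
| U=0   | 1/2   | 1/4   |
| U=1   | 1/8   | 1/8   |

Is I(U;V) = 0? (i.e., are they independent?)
Marginal P(U) (row sums):
  P(U=0) = 1/2 + 1/4 = 3/4
  P(U=1) = 1/8 + 1/8 = 1/4
Marginal P(V) (column sums):
  P(V=0) = 1/2 + 1/8 = 5/8
  P(V=1) = 1/4 + 1/8 = 3/8

U and V are independent iff P(U=i,V=j) = P(U=i)·P(V=j) for every cell.
  P(U=0)·P(V=0) = 3/4 × 5/8 = 15/32, but P(U=0,V=0) = 1/2 ✗

No, U and V are not independent. Quantitatively, I(U;V) > 0:

H(U) = -[(3/4)·log₂(3/4) + (1/4)·log₂(1/4)]
  = 0.3113 + 0.5000
  = 0.8113 bits
H(V) = -[(5/8)·log₂(5/8) + (3/8)·log₂(3/8)]
  = 0.4238 + 0.5306
  = 0.9544 bits
H(U,V) = -[(1/2)·log₂(1/2) + (1/4)·log₂(1/4) + (1/8)·log₂(1/8) + (1/8)·log₂(1/8)]
  = 0.5000 + 0.5000 + 0.3750 + 0.3750
  = 1.7500 bits
I(U;V) = H(U) + H(V) - H(U,V) = 0.8113 + 0.9544 - 1.7500 = 0.0157 bits > 0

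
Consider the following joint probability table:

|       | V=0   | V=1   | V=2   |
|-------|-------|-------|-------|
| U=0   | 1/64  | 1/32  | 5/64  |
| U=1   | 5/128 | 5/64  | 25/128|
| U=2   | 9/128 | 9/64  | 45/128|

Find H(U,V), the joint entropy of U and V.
H(U,V) = -Σ P(U,V) log₂ P(U,V), summed over the non-zero cells:
H(U,V) = -[(1/64)·log₂(1/64) + (1/32)·log₂(1/32) + (5/64)·log₂(5/64) + (5/128)·log₂(5/128) + (5/64)·log₂(5/64) + (25/128)·log₂(25/128) + (9/128)·log₂(9/128) + (9/64)·log₂(9/64) + (45/128)·log₂(45/128)]
  = 0.0938 + 0.1563 + 0.2873 + 0.1827 + 0.2873 + 0.4602 + 0.2693 + 0.3980 + 0.5302
  = 2.6651 bits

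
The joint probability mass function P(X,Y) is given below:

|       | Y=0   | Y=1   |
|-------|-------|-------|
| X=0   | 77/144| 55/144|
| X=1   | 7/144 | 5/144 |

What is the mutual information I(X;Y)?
Marginal P(X) (row sums):
  P(X=0) = 77/144 + 55/144 = 11/12
  P(X=1) = 7/144 + 5/144 = 1/12
Marginal P(Y) (column sums):
  P(Y=0) = 77/144 + 7/144 = 7/12
  P(Y=1) = 55/144 + 5/144 = 5/12

H(X) = -[(11/12)·log₂(11/12) + (1/12)·log₂(1/12)]
  = 0.1151 + 0.2987
  = 0.4138 bits
H(Y) = -[(7/12)·log₂(7/12) + (5/12)·log₂(5/12)]
  = 0.4536 + 0.5263
  = 0.9799 bits
H(X,Y) = -[(77/144)·log₂(77/144) + (55/144)·log₂(55/144) + (7/144)·log₂(7/144) + (5/144)·log₂(5/144)]
  = 0.4829 + 0.5304 + 0.2121 + 0.1683
  = 1.3937 bits

I(X;Y) = H(X) + H(Y) - H(X,Y)
  = 0.4138 + 0.9799 - 1.3937
  = 0.0000 bits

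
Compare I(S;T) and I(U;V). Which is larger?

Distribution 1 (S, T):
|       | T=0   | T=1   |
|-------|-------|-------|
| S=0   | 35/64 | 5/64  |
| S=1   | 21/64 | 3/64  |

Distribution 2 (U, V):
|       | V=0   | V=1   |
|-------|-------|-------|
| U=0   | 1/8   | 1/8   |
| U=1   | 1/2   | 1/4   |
Distribution 1 (S, T):
Marginal P(S) (row sums):
  P(S=0) = 35/64 + 5/64 = 5/8
  P(S=1) = 21/64 + 3/64 = 3/8
Marginal P(T) (column sums):
  P(T=0) = 35/64 + 21/64 = 7/8
  P(T=1) = 5/64 + 3/64 = 1/8

H(S) = -[(5/8)·log₂(5/8) + (3/8)·log₂(3/8)]
  = 0.4238 + 0.5306
  = 0.9544 bits
H(T) = -[(7/8)·log₂(7/8) + (1/8)·log₂(1/8)]
  = 0.1686 + 0.3750
  = 0.5436 bits
H(S,T) = -[(35/64)·log₂(35/64) + (5/64)·log₂(5/64) + (21/64)·log₂(21/64) + (3/64)·log₂(3/64)]
  = 0.4762 + 0.2873 + 0.5275 + 0.2070
  = 1.4980 bits

I(S;T) = H(S) + H(T) - H(S,T)
  = 0.9544 + 0.5436 - 1.4980
  = 0.0000 bits

Distribution 2 (U, V):
Marginal P(U) (row sums):
  P(U=0) = 1/8 + 1/8 = 1/4
  P(U=1) = 1/2 + 1/4 = 3/4
Marginal P(V) (column sums):
  P(V=0) = 1/8 + 1/2 = 5/8
  P(V=1) = 1/8 + 1/4 = 3/8

H(U) = -[(1/4)·log₂(1/4) + (3/4)·log₂(3/4)]
  = 0.5000 + 0.3113
  = 0.8113 bits
H(V) = -[(5/8)·log₂(5/8) + (3/8)·log₂(3/8)]
  = 0.4238 + 0.5306
  = 0.9544 bits
H(U,V) = -[(1/8)·log₂(1/8) + (1/8)·log₂(1/8) + (1/2)·log₂(1/2) + (1/4)·log₂(1/4)]
  = 0.3750 + 0.3750 + 0.5000 + 0.5000
  = 1.7500 bits

I(U;V) = H(U) + H(V) - H(U,V)
  = 0.8113 + 0.9544 - 1.7500
  = 0.0157 bits

I(U;V) = 0.0157 bits > I(S;T) = 0.0000 bits, so (U, V) has the higher mutual information (stronger dependence).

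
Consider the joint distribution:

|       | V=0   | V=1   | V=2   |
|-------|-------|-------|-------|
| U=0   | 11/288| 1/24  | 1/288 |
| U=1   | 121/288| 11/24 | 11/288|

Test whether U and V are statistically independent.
Marginal P(U) (row sums):
  P(U=0) = 11/288 + 1/24 + 1/288 = 1/12
  P(U=1) = 121/288 + 11/24 + 11/288 = 11/12
Marginal P(V) (column sums):
  P(V=0) = 11/288 + 121/288 = 11/24
  P(V=1) = 1/24 + 11/24 = 1/2
  P(V=2) = 1/288 + 11/288 = 1/24

U and V are independent iff P(U=i,V=j) = P(U=i)·P(V=j) for every cell.
  P(U=0)·P(V=0) = 1/12 × 11/24 = 11/288 = P(U=0,V=0) ✓
  P(U=0)·P(V=1) = 1/12 × 1/2 = 1/24 = P(U=0,V=1) ✓
  P(U=0)·P(V=2) = 1/12 × 1/24 = 1/288 = P(U=0,V=2) ✓
  P(U=1)·P(V=0) = 11/12 × 11/24 = 121/288 = P(U=1,V=0) ✓
  P(U=1)·P(V=1) = 11/12 × 1/2 = 11/24 = P(U=1,V=1) ✓
  P(U=1)·P(V=2) = 11/12 × 1/24 = 11/288 = P(U=1,V=2) ✓

Yes, U and V are independent: every cell factors, so I(U;V) = 0 bits.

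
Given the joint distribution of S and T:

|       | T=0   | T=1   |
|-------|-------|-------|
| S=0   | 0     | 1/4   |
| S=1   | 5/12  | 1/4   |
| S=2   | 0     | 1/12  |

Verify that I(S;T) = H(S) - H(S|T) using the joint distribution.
Left side, from I(S;T) = H(S) + H(T) - H(S,T):
Marginal P(S) (row sums):
  P(S=0) = 0 + 1/4 = 1/4
  P(S=1) = 5/12 + 1/4 = 2/3
  P(S=2) = 0 + 1/12 = 1/12
Marginal P(T) (column sums):
  P(T=0) = 0 + 5/12 + 0 = 5/12
  P(T=1) = 1/4 + 1/4 + 1/12 = 7/12

H(S) = -[(1/4)·log₂(1/4) + (2/3)·log₂(2/3) + (1/12)·log₂(1/12)]
  = 0.5000 + 0.3900 + 0.2987
  = 1.1887 bits
H(T) = -[(5/12)·log₂(5/12) + (7/12)·log₂(7/12)]
  = 0.5263 + 0.4536
  = 0.9799 bits
H(S,T) = -[(1/4)·log₂(1/4) + (5/12)·log₂(5/12) + (1/4)·log₂(1/4) + (1/12)·log₂(1/12)]
  = 0.5000 + 0.5263 + 0.5000 + 0.2987
  = 1.8250 bits

I(S;T) = H(S) + H(T) - H(S,T)
  = 1.1887 + 0.9799 - 1.8250
  = 0.3436 bits

Right side, with H(S|T) computed directly from the conditional probabilities:
H(S|T) = -Σ P(S,T)·log₂ P(S|T), where P(S|T) = P(S,T) / P(T)
  (cells with P(S,T) = 0 contribute 0)
  (S=0,T=1): P(S|T) = (1/4)/(7/12) = 3/7;  -(1/4)·log₂(3/7) = 0.3056
  (S=1,T=0): P(S|T) = (5/12)/(5/12) = 1;  -(5/12)·log₂(1) = 0.0000
  (S=1,T=1): P(S|T) = (1/4)/(7/12) = 3/7;  -(1/4)·log₂(3/7) = 0.3056
  (S=2,T=1): P(S|T) = (1/12)/(7/12) = 1/7;  -(1/12)·log₂(1/7) = 0.2339
H(S|T) = 0.3056 + 0.0000 + 0.3056 + 0.2339
  = 0.8451 bits
H(S) - H(S|T) = 1.1887 - 0.8451 = 0.3436 bits

Both sides equal 0.3436 bits, so I(S;T) = H(S) - H(S|T) ✓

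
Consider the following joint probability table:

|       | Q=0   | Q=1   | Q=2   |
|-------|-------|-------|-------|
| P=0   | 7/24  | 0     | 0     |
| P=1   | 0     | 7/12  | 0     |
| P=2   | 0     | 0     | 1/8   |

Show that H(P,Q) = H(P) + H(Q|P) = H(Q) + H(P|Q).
Marginal P(P) (row sums):
  P(P=0) = 7/24 + 0 + 0 = 7/24
  P(P=1) = 0 + 7/12 + 0 = 7/12
  P(P=2) = 0 + 0 + 1/8 = 1/8
Marginal P(Q) (column sums):
  P(Q=0) = 7/24 + 0 + 0 = 7/24
  P(Q=1) = 0 + 7/12 + 0 = 7/12
  P(Q=2) = 0 + 0 + 1/8 = 1/8

Decomposition 1: H(P) + H(Q|P)
H(P) = -[(7/24)·log₂(7/24) + (7/12)·log₂(7/12) + (1/8)·log₂(1/8)]
  = 0.5185 + 0.4536 + 0.3750
  = 1.3471 bits
H(Q|P) = -Σ P(P,Q)·log₂ P(Q|P), where P(Q|P) = P(P,Q) / P(P)
  (cells with P(P,Q) = 0 contribute 0)
  (P=0,Q=0): P(Q|P) = (7/24)/(7/24) = 1;  -(7/24)·log₂(1) = 0.0000
  (P=1,Q=1): P(Q|P) = (7/12)/(7/12) = 1;  -(7/12)·log₂(1) = 0.0000
  (P=2,Q=2): P(Q|P) = (1/8)/(1/8) = 1;  -(1/8)·log₂(1) = 0.0000
H(Q|P) = 0.0000 + 0.0000 + 0.0000
  = 0.0000 bits
H(P) + H(Q|P) = 1.3471 + 0.0000 = 1.3471 bits

Decomposition 2: H(Q) + H(P|Q)
H(Q) = -[(7/24)·log₂(7/24) + (7/12)·log₂(7/12) + (1/8)·log₂(1/8)]
  = 0.5185 + 0.4536 + 0.3750
  = 1.3471 bits
H(P|Q) = -Σ P(P,Q)·log₂ P(P|Q), where P(P|Q) = P(P,Q) / P(Q)
  (cells with P(P,Q) = 0 contribute 0)
  (P=0,Q=0): P(P|Q) = (7/24)/(7/24) = 1;  -(7/24)·log₂(1) = 0.0000
  (P=1,Q=1): P(P|Q) = (7/12)/(7/12) = 1;  -(7/12)·log₂(1) = 0.0000
  (P=2,Q=2): P(P|Q) = (1/8)/(1/8) = 1;  -(1/8)·log₂(1) = 0.0000
H(P|Q) = 0.0000 + 0.0000 + 0.0000
  = 0.0000 bits
H(Q) + H(P|Q) = 1.3471 + 0.0000 = 1.3471 bits

Direct computation of the joint entropy:
H(P,Q) = -[(7/24)·log₂(7/24) + (7/12)·log₂(7/12) + (1/8)·log₂(1/8)]
  = 0.5185 + 0.4536 + 0.3750
  = 1.3471 bits

All three agree: H(P,Q) = 1.3471 bits ✓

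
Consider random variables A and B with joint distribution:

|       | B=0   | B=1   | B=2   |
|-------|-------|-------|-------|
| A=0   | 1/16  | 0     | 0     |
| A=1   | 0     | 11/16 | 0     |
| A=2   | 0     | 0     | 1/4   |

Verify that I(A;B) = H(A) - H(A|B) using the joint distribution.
Left side, from I(A;B) = H(A) + H(B) - H(A,B):
Marginal P(A) (row sums):
  P(A=0) = 1/16 + 0 + 0 = 1/16
  P(A=1) = 0 + 11/16 + 0 = 11/16
  P(A=2) = 0 + 0 + 1/4 = 1/4
Marginal P(B) (column sums):
  P(B=0) = 1/16 + 0 + 0 = 1/16
  P(B=1) = 0 + 11/16 + 0 = 11/16
  P(B=2) = 0 + 0 + 1/4 = 1/4

H(A) = -[(1/16)·log₂(1/16) + (11/16)·log₂(11/16) + (1/4)·log₂(1/4)]
  = 0.2500 + 0.3716 + 0.5000
  = 1.1216 bits
H(B) = -[(1/16)·log₂(1/16) + (11/16)·log₂(11/16) + (1/4)·log₂(1/4)]
  = 0.2500 + 0.3716 + 0.5000
  = 1.1216 bits
H(A,B) = -[(1/16)·log₂(1/16) + (11/16)·log₂(11/16) + (1/4)·log₂(1/4)]
  = 0.2500 + 0.3716 + 0.5000
  = 1.1216 bits

I(A;B) = H(A) + H(B) - H(A,B)
  = 1.1216 + 1.1216 - 1.1216
  = 1.1216 bits

Right side, with H(A|B) computed directly from the conditional probabilities:
H(A|B) = -Σ P(A,B)·log₂ P(A|B), where P(A|B) = P(A,B) / P(B)
  (cells with P(A,B) = 0 contribute 0)
  (A=0,B=0): P(A|B) = (1/16)/(1/16) = 1;  -(1/16)·log₂(1) = 0.0000
  (A=1,B=1): P(A|B) = (11/16)/(11/16) = 1;  -(11/16)·log₂(1) = 0.0000
  (A=2,B=2): P(A|B) = (1/4)/(1/4) = 1;  -(1/4)·log₂(1) = 0.0000
H(A|B) = 0.0000 + 0.0000 + 0.0000
  = 0.0000 bits
H(A) - H(A|B) = 1.1216 - 0.0000 = 1.1216 bits

Both sides equal 1.1216 bits, so I(A;B) = H(A) - H(A|B) ✓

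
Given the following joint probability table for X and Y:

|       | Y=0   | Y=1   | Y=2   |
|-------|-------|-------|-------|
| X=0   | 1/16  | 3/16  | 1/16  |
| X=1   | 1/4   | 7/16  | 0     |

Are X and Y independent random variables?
Marginal P(X) (row sums):
  P(X=0) = 1/16 + 3/16 + 1/16 = 5/16
  P(X=1) = 1/4 + 7/16 + 0 = 11/16
Marginal P(Y) (column sums):
  P(Y=0) = 1/16 + 1/4 = 5/16
  P(Y=1) = 3/16 + 7/16 = 5/8
  P(Y=2) = 1/16 + 0 = 1/16

X and Y are independent iff P(X=i,Y=j) = P(X=i)·P(Y=j) for every cell.
  P(X=0)·P(Y=0) = 5/16 × 5/16 = 25/256, but P(X=0,Y=0) = 1/16 ✗

No, X and Y are not independent. Quantitatively, I(X;Y) > 0:

H(X) = -[(5/16)·log₂(5/16) + (11/16)·log₂(11/16)]
  = 0.5244 + 0.3716
  = 0.8960 bits
H(Y) = -[(5/16)·log₂(5/16) + (5/8)·log₂(5/8) + (1/16)·log₂(1/16)]
  = 0.5244 + 0.4238 + 0.2500
  = 1.1982 bits
H(X,Y) = -[(1/16)·log₂(1/16) + (3/16)·log₂(3/16) + (1/16)·log₂(1/16) + (1/4)·log₂(1/4) + (7/16)·log₂(7/16)]
  = 0.2500 + 0.4528 + 0.2500 + 0.5000 + 0.5218
  = 1.9746 bits
I(X;Y) = H(X) + H(Y) - H(X,Y) = 0.8960 + 1.1982 - 1.9746 = 0.1196 bits > 0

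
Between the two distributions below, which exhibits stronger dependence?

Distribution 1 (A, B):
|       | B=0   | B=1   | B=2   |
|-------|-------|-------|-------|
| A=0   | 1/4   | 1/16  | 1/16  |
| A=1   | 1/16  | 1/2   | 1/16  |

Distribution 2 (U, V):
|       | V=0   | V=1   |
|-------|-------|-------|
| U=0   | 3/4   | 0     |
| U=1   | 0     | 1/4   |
Distribution 1 (A, B):
Marginal P(A) (row sums):
  P(A=0) = 1/4 + 1/16 + 1/16 = 3/8
  P(A=1) = 1/16 + 1/2 + 1/16 = 5/8
Marginal P(B) (column sums):
  P(B=0) = 1/4 + 1/16 = 5/16
  P(B=1) = 1/16 + 1/2 = 9/16
  P(B=2) = 1/16 + 1/16 = 1/8

H(A) = -[(3/8)·log₂(3/8) + (5/8)·log₂(5/8)]
  = 0.5306 + 0.4238
  = 0.9544 bits
H(B) = -[(5/16)·log₂(5/16) + (9/16)·log₂(9/16) + (1/8)·log₂(1/8)]
  = 0.5244 + 0.4669 + 0.3750
  = 1.3663 bits
H(A,B) = -[(1/4)·log₂(1/4) + (1/16)·log₂(1/16) + (1/16)·log₂(1/16) + (1/16)·log₂(1/16) + (1/2)·log₂(1/2) + (1/16)·log₂(1/16)]
  = 0.5000 + 0.2500 + 0.2500 + 0.2500 + 0.5000 + 0.2500
  = 2.0000 bits

I(A;B) = H(A) + H(B) - H(A,B)
  = 0.9544 + 1.3663 - 2.0000
  = 0.3207 bits

Distribution 2 (U, V):
Marginal P(U) (row sums):
  P(U=0) = 3/4 + 0 = 3/4
  P(U=1) = 0 + 1/4 = 1/4
Marginal P(V) (column sums):
  P(V=0) = 3/4 + 0 = 3/4
  P(V=1) = 0 + 1/4 = 1/4

H(U) = -[(3/4)·log₂(3/4) + (1/4)·log₂(1/4)]
  = 0.3113 + 0.5000
  = 0.8113 bits
H(V) = -[(3/4)·log₂(3/4) + (1/4)·log₂(1/4)]
  = 0.3113 + 0.5000
  = 0.8113 bits
H(U,V) = -[(3/4)·log₂(3/4) + (1/4)·log₂(1/4)]
  = 0.3113 + 0.5000
  = 0.8113 bits

I(U;V) = H(U) + H(V) - H(U,V)
  = 0.8113 + 0.8113 - 0.8113
  = 0.8113 bits

I(U;V) = 0.8113 bits > I(A;B) = 0.3207 bits, so (U, V) has the higher mutual information (stronger dependence).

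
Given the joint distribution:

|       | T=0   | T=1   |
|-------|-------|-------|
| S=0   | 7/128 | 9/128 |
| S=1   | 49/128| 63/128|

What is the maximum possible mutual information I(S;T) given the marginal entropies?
The upper bound on mutual information is I(S;T) ≤ min(H(S), H(T)).

Marginal P(S) (row sums):
  P(S=0) = 7/128 + 9/128 = 1/8
  P(S=1) = 49/128 + 63/128 = 7/8
Marginal P(T) (column sums):
  P(T=0) = 7/128 + 49/128 = 7/16
  P(T=1) = 9/128 + 63/128 = 9/16

H(S) = -[(1/8)·log₂(1/8) + (7/8)·log₂(7/8)]
  = 0.3750 + 0.1686
  = 0.5436 bits
H(T) = -[(7/16)·log₂(7/16) + (9/16)·log₂(9/16)]
  = 0.5218 + 0.4669
  = 0.9887 bits

Maximum possible I(S;T) = min(0.5436, 0.9887) = 0.5436 bits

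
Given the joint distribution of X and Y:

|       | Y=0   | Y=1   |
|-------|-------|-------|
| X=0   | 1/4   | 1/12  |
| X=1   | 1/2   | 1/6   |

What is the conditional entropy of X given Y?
Marginal P(Y) (column sums):
  P(Y=0) = 1/4 + 1/2 = 3/4
  P(Y=1) = 1/12 + 1/6 = 1/4

H(X|Y) = -Σ P(X,Y)·log₂ P(X|Y), where P(X|Y) = P(X,Y) / P(Y)
  (X=0,Y=0): P(X|Y) = (1/4)/(3/4) = 1/3;  -(1/4)·log₂(1/3) = 0.3962
  (X=0,Y=1): P(X|Y) = (1/12)/(1/4) = 1/3;  -(1/12)·log₂(1/3) = 0.1321
  (X=1,Y=0): P(X|Y) = (1/2)/(3/4) = 2/3;  -(1/2)·log₂(2/3) = 0.2925
  (X=1,Y=1): P(X|Y) = (1/6)/(1/4) = 2/3;  -(1/6)·log₂(2/3) = 0.0975
H(X|Y) = 0.3962 + 0.1321 + 0.2925 + 0.0975
  = 0.9183 bits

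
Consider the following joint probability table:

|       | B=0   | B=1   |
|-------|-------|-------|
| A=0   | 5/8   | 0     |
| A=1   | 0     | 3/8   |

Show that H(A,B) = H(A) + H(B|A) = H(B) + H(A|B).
Marginal P(A) (row sums):
  P(A=0) = 5/8 + 0 = 5/8
  P(A=1) = 0 + 3/8 = 3/8
Marginal P(B) (column sums):
  P(B=0) = 5/8 + 0 = 5/8
  P(B=1) = 0 + 3/8 = 3/8

Decomposition 1: H(A) + H(B|A)
H(A) = -[(5/8)·log₂(5/8) + (3/8)·log₂(3/8)]
  = 0.4238 + 0.5306
  = 0.9544 bits
H(B|A) = -Σ P(A,B)·log₂ P(B|A), where P(B|A) = P(A,B) / P(A)
  (cells with P(A,B) = 0 contribute 0)
  (A=0,B=0): P(B|A) = (5/8)/(5/8) = 1;  -(5/8)·log₂(1) = 0.0000
  (A=1,B=1): P(B|A) = (3/8)/(3/8) = 1;  -(3/8)·log₂(1) = 0.0000
H(B|A) = 0.0000 + 0.0000
  = 0.0000 bits
H(A) + H(B|A) = 0.9544 + 0.0000 = 0.9544 bits

Decomposition 2: H(B) + H(A|B)
H(B) = -[(5/8)·log₂(5/8) + (3/8)·log₂(3/8)]
  = 0.4238 + 0.5306
  = 0.9544 bits
H(A|B) = -Σ P(A,B)·log₂ P(A|B), where P(A|B) = P(A,B) / P(B)
  (cells with P(A,B) = 0 contribute 0)
  (A=0,B=0): P(A|B) = (5/8)/(5/8) = 1;  -(5/8)·log₂(1) = 0.0000
  (A=1,B=1): P(A|B) = (3/8)/(3/8) = 1;  -(3/8)·log₂(1) = 0.0000
H(A|B) = 0.0000 + 0.0000
  = 0.0000 bits
H(B) + H(A|B) = 0.9544 + 0.0000 = 0.9544 bits

Direct computation of the joint entropy:
H(A,B) = -[(5/8)·log₂(5/8) + (3/8)·log₂(3/8)]
  = 0.4238 + 0.5306
  = 0.9544 bits

All three agree: H(A,B) = 0.9544 bits ✓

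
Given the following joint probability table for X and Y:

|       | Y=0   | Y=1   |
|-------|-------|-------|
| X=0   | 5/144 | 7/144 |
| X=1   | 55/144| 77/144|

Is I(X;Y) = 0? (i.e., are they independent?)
Marginal P(X) (row sums):
  P(X=0) = 5/144 + 7/144 = 1/12
  P(X=1) = 55/144 + 77/144 = 11/12
Marginal P(Y) (column sums):
  P(Y=0) = 5/144 + 55/144 = 5/12
  P(Y=1) = 7/144 + 77/144 = 7/12

X and Y are independent iff P(X=i,Y=j) = P(X=i)·P(Y=j) for every cell.
  P(X=0)·P(Y=0) = 1/12 × 5/12 = 5/144 = P(X=0,Y=0) ✓
  P(X=0)·P(Y=1) = 1/12 × 7/12 = 7/144 = P(X=0,Y=1) ✓
  P(X=1)·P(Y=0) = 11/12 × 5/12 = 55/144 = P(X=1,Y=0) ✓
  P(X=1)·P(Y=1) = 11/12 × 7/12 = 77/144 = P(X=1,Y=1) ✓

Yes, X and Y are independent: every cell factors, so I(X;Y) = 0 bits.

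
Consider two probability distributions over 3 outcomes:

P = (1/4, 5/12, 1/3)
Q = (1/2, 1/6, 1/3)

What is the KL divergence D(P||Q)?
D(P||Q) = Σ P(i) log₂(P(i)/Q(i))
  i=0: (1/4) × log₂((1/4)/(1/2)) = (1/4) × log₂(1/2) = -0.2500
  i=1: (5/12) × log₂((5/12)/(1/6)) = (5/12) × log₂(5/2) = 0.5508
  i=2: (1/3) × log₂((1/3)/(1/3)) = (1/3) × log₂(1) = 0.0000
D(P||Q) = -0.2500 + 0.5508 + 0.0000
  = 0.3008 bits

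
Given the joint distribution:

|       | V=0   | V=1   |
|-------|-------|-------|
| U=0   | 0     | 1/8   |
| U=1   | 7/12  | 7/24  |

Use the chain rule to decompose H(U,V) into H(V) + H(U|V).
By the chain rule: H(U,V) = H(V) + H(U|V)

Marginal P(V) (column sums):
  P(V=0) = 0 + 7/12 = 7/12
  P(V=1) = 1/8 + 7/24 = 5/12
H(V) = -[(7/12)·log₂(7/12) + (5/12)·log₂(5/12)]
  = 0.4536 + 0.5263
  = 0.9799 bits
H(U|V) = -Σ P(U,V)·log₂ P(U|V), where P(U|V) = P(U,V) / P(V)
  (cells with P(U,V) = 0 contribute 0)
  (U=0,V=1): P(U|V) = (1/8)/(5/12) = 3/10;  -(1/8)·log₂(3/10) = 0.2171
  (U=1,V=0): P(U|V) = (7/12)/(7/12) = 1;  -(7/12)·log₂(1) = 0.0000
  (U=1,V=1): P(U|V) = (7/24)/(5/12) = 7/10;  -(7/24)·log₂(7/10) = 0.1501
H(U|V) = 0.2171 + 0.0000 + 0.1501
  = 0.3672 bits

H(U,V) = H(V) + H(U|V) = 0.9799 + 0.3672 = 1.3471 bits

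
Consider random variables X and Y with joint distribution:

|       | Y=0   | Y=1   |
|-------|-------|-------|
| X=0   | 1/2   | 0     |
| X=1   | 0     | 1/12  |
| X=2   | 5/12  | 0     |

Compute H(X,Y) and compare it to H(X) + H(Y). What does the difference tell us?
Marginal P(X) (row sums):
  P(X=0) = 1/2 + 0 = 1/2
  P(X=1) = 0 + 1/12 = 1/12
  P(X=2) = 5/12 + 0 = 5/12
Marginal P(Y) (column sums):
  P(Y=0) = 1/2 + 0 + 5/12 = 11/12
  P(Y=1) = 0 + 1/12 + 0 = 1/12

H(X,Y) = -[(1/2)·log₂(1/2) + (1/12)·log₂(1/12) + (5/12)·log₂(5/12)]
  = 0.5000 + 0.2987 + 0.5263
  = 1.3250 bits
H(X) = -[(1/2)·log₂(1/2) + (1/12)·log₂(1/12) + (5/12)·log₂(5/12)]
  = 0.5000 + 0.2987 + 0.5263
  = 1.3250 bits
H(Y) = -[(11/12)·log₂(11/12) + (1/12)·log₂(1/12)]
  = 0.1151 + 0.2987
  = 0.4138 bits

H(X) + H(Y) = 1.3250 + 0.4138 = 1.7388 bits
Difference: H(X) + H(Y) - H(X,Y) = 1.7388 - 1.3250 = 0.4138 bits = I(X;Y)

The difference is the mutual information; it is positive here, so X and Y are dependent (knowing one reduces uncertainty about the other by 0.4138 bits).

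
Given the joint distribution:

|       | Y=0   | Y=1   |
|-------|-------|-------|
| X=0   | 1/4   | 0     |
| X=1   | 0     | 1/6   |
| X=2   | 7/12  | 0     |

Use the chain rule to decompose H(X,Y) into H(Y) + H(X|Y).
By the chain rule: H(X,Y) = H(Y) + H(X|Y)

Marginal P(Y) (column sums):
  P(Y=0) = 1/4 + 0 + 7/12 = 5/6
  P(Y=1) = 0 + 1/6 + 0 = 1/6
H(Y) = -[(5/6)·log₂(5/6) + (1/6)·log₂(1/6)]
  = 0.2192 + 0.4308
  = 0.6500 bits
H(X|Y) = -Σ P(X,Y)·log₂ P(X|Y), where P(X|Y) = P(X,Y) / P(Y)
  (cells with P(X,Y) = 0 contribute 0)
  (X=0,Y=0): P(X|Y) = (1/4)/(5/6) = 3/10;  -(1/4)·log₂(3/10) = 0.4342
  (X=1,Y=1): P(X|Y) = (1/6)/(1/6) = 1;  -(1/6)·log₂(1) = 0.0000
  (X=2,Y=0): P(X|Y) = (7/12)/(5/6) = 7/10;  -(7/12)·log₂(7/10) = 0.3002
H(X|Y) = 0.4342 + 0.0000 + 0.3002
  = 0.7344 bits

H(X,Y) = H(Y) + H(X|Y) = 0.6500 + 0.7344 = 1.3844 bits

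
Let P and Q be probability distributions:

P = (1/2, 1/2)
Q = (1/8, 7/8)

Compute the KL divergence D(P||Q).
D(P||Q) = Σ P(i) log₂(P(i)/Q(i))
  i=0: (1/2) × log₂((1/2)/(1/8)) = (1/2) × log₂(4) = 1.0000
  i=1: (1/2) × log₂((1/2)/(7/8)) = (1/2) × log₂(4/7) = -0.4037
D(P||Q) = 1.0000 - 0.4037
  = 0.5963 bits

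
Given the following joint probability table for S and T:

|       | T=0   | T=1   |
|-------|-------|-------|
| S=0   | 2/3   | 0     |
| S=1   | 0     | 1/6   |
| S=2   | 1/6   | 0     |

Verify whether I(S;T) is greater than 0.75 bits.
Marginal P(S) (row sums):
  P(S=0) = 2/3 + 0 = 2/3
  P(S=1) = 0 + 1/6 = 1/6
  P(S=2) = 1/6 + 0 = 1/6
Marginal P(T) (column sums):
  P(T=0) = 2/3 + 0 + 1/6 = 5/6
  P(T=1) = 0 + 1/6 + 0 = 1/6

H(S) = -[(2/3)·log₂(2/3) + (1/6)·log₂(1/6) + (1/6)·log₂(1/6)]
  = 0.3900 + 0.4308 + 0.4308
  = 1.2516 bits
H(T) = -[(5/6)·log₂(5/6) + (1/6)·log₂(1/6)]
  = 0.2192 + 0.4308
  = 0.6500 bits
H(S,T) = -[(2/3)·log₂(2/3) + (1/6)·log₂(1/6) + (1/6)·log₂(1/6)]
  = 0.3900 + 0.4308 + 0.4308
  = 1.2516 bits

I(S;T) = H(S) + H(T) - H(S,T)
  = 1.2516 + 0.6500 - 1.2516
  = 0.6500 bits

No. I(S;T) = 0.6500 bits, which is ≤ 0.75 bits.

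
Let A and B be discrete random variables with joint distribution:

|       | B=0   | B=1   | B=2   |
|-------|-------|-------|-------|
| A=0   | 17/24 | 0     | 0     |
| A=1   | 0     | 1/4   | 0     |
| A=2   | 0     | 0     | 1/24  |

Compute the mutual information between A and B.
Marginal P(A) (row sums):
  P(A=0) = 17/24 + 0 + 0 = 17/24
  P(A=1) = 0 + 1/4 + 0 = 1/4
  P(A=2) = 0 + 0 + 1/24 = 1/24
Marginal P(B) (column sums):
  P(B=0) = 17/24 + 0 + 0 = 17/24
  P(B=1) = 0 + 1/4 + 0 = 1/4
  P(B=2) = 0 + 0 + 1/24 = 1/24

H(A) = -[(17/24)·log₂(17/24) + (1/4)·log₂(1/4) + (1/24)·log₂(1/24)]
  = 0.3524 + 0.5000 + 0.1910
  = 1.0434 bits
H(B) = -[(17/24)·log₂(17/24) + (1/4)·log₂(1/4) + (1/24)·log₂(1/24)]
  = 0.3524 + 0.5000 + 0.1910
  = 1.0434 bits
H(A,B) = -[(17/24)·log₂(17/24) + (1/4)·log₂(1/4) + (1/24)·log₂(1/24)]
  = 0.3524 + 0.5000 + 0.1910
  = 1.0434 bits

I(A;B) = H(A) + H(B) - H(A,B)
  = 1.0434 + 1.0434 - 1.0434
  = 1.0434 bits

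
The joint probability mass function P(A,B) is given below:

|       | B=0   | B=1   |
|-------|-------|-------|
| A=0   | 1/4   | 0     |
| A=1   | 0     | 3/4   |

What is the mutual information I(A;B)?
Marginal P(A) (row sums):
  P(A=0) = 1/4 + 0 = 1/4
  P(A=1) = 0 + 3/4 = 3/4
Marginal P(B) (column sums):
  P(B=0) = 1/4 + 0 = 1/4
  P(B=1) = 0 + 3/4 = 3/4

H(A) = -[(1/4)·log₂(1/4) + (3/4)·log₂(3/4)]
  = 0.5000 + 0.3113
  = 0.8113 bits
H(B) = -[(1/4)·log₂(1/4) + (3/4)·log₂(3/4)]
  = 0.5000 + 0.3113
  = 0.8113 bits
H(A,B) = -[(1/4)·log₂(1/4) + (3/4)·log₂(3/4)]
  = 0.5000 + 0.3113
  = 0.8113 bits

I(A;B) = H(A) + H(B) - H(A,B)
  = 0.8113 + 0.8113 - 0.8113
  = 0.8113 bits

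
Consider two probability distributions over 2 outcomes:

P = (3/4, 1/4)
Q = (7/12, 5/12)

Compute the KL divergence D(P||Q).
D(P||Q) = Σ P(i) log₂(P(i)/Q(i))
  i=0: (3/4) × log₂((3/4)/(7/12)) = (3/4) × log₂(9/7) = 0.2719
  i=1: (1/4) × log₂((1/4)/(5/12)) = (1/4) × log₂(3/5) = -0.1842
D(P||Q) = 0.2719 - 0.1842
  = 0.0877 bits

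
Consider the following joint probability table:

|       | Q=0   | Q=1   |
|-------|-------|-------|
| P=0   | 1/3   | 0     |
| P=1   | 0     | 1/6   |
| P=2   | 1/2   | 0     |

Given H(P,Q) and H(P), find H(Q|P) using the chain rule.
From the chain rule: H(P,Q) = H(P) + H(Q|P)
Therefore: H(Q|P) = H(P,Q) - H(P)

H(P,Q) = -[(1/3)·log₂(1/3) + (1/6)·log₂(1/6) + (1/2)·log₂(1/2)]
  = 0.5283 + 0.4308 + 0.5000
  = 1.4591 bits
Marginal P(P) (row sums):
  P(P=0) = 1/3 + 0 = 1/3
  P(P=1) = 0 + 1/6 = 1/6
  P(P=2) = 1/2 + 0 = 1/2
H(P) = -[(1/3)·log₂(1/3) + (1/6)·log₂(1/6) + (1/2)·log₂(1/2)]
  = 0.5283 + 0.4308 + 0.5000
  = 1.4591 bits

H(Q|P) = 1.4591 - 1.4591 = 0.0000 bits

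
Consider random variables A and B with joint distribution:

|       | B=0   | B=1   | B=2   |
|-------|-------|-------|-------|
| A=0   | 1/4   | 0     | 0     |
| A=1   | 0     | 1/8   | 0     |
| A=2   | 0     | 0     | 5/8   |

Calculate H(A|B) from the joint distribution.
Marginal P(B) (column sums):
  P(B=0) = 1/4 + 0 + 0 = 1/4
  P(B=1) = 0 + 1/8 + 0 = 1/8
  P(B=2) = 0 + 0 + 5/8 = 5/8

H(A|B) = -Σ P(A,B)·log₂ P(A|B), where P(A|B) = P(A,B) / P(B)
  (cells with P(A,B) = 0 contribute 0)
  (A=0,B=0): P(A|B) = (1/4)/(1/4) = 1;  -(1/4)·log₂(1) = 0.0000
  (A=1,B=1): P(A|B) = (1/8)/(1/8) = 1;  -(1/8)·log₂(1) = 0.0000
  (A=2,B=2): P(A|B) = (5/8)/(5/8) = 1;  -(5/8)·log₂(1) = 0.0000
H(A|B) = 0.0000 + 0.0000 + 0.0000
  = 0.0000 bits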